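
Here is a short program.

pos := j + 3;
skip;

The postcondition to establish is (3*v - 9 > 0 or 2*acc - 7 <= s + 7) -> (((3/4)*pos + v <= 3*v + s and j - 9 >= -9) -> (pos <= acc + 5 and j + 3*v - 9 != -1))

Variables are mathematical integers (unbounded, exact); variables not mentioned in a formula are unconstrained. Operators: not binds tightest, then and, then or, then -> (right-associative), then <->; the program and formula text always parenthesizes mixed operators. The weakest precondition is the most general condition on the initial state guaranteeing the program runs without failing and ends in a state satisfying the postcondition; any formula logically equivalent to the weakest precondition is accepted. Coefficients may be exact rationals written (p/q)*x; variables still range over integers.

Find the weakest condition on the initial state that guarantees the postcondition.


Working backward. After the program, the postcondition (3*v - 9 > 0 or 2*acc - 7 <= s + 7) -> (((3/4)*pos + v <= 3*v + s and j - 9 >= -9) -> (pos <= acc + 5 and j + 3*v - 9 != -1)) must hold; in canonical form it is (3*v > 9 or 2*acc <= s + 14) -> (((3/4)*pos <= s + 2*v and j >= 0) -> (pos <= acc + 5 and j + 3*v != 8)).
Before skip: (3*v > 9 or 2*acc <= s + 14) -> (((3/4)*pos <= s + 2*v and j >= 0) -> (pos <= acc + 5 and j + 3*v != 8))
Before pos := j + 3: (3*v > 9 or 2*acc <= s + 14) -> (((3/4)*j <= s + 2*v - 9/4 and j >= 0) -> (j <= acc + 2 and j + 3*v != 8))
Answer: WP = (3*v > 9 or 2*acc <= s + 14) -> (((3/4)*j <= s + 2*v - 9/4 and j >= 0) -> (j <= acc + 2 and j + 3*v != 8))


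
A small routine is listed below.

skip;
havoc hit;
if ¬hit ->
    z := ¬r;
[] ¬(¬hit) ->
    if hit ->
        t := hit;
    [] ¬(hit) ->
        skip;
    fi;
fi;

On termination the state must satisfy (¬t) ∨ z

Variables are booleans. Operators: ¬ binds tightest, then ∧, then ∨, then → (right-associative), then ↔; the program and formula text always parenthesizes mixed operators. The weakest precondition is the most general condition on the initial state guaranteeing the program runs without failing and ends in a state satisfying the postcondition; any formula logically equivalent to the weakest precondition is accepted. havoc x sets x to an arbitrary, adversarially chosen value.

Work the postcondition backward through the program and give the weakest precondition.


Working backward. After the program, (¬t) ∨ z must hold.
Then branch requires (¬t) ∨ (¬r); else branch requires (hit → ((¬hit) ∨ z)) ∧ ((¬hit) → ((¬t) ∨ z)).
Before the if: ((¬hit) → ((¬t) ∨ (¬r))) ∧ (hit → ((hit → ((¬hit) ∨ z)) ∧ ((¬hit) → ((¬t) ∨ z))))
Before havoc hit: z ∧ ((¬t) ∨ (¬r))
Before skip: z ∧ ((¬t) ∨ (¬r))
Answer: WP = z ∧ ((¬t) ∨ (¬r))


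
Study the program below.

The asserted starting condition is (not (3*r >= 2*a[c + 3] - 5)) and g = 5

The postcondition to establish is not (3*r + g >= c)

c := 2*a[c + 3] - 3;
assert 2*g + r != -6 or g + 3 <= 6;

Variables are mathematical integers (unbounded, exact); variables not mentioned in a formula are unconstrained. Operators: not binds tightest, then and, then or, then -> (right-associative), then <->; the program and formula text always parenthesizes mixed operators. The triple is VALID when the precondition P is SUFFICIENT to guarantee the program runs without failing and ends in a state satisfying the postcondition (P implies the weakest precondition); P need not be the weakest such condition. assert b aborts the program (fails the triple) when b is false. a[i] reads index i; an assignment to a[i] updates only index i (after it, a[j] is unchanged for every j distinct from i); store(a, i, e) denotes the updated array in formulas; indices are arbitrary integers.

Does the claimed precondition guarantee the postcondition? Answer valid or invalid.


Working backward. After the program, the postcondition not (3*r + g >= c) must hold; in canonical form it is not (g + 3*r >= c).
Before assert 2*g + r != -6 or g + 3 <= 6: (2*g + r != -6 or g <= 3) and (not (g + 3*r >= c))
Before c := 2*a[c + 3] - 3: (2*g + r != -6 or g <= 3) and (not (g + 3*r >= 2*a[c + 3] - 3))
The weakest precondition is (2*g + r != -6 or g <= 3) and (not (g + 3*r >= 2*a[c + 3] - 3)).
Check whether (not (3*r >= 2*a[c + 3] - 5)) and g = 5 implies it.
Countermodel: at the initial state a = {[0] = -21, elsewhere -21}, c = -3, g = 5, r = -16, the precondition holds but the weakest precondition fails.
Answer: invalid


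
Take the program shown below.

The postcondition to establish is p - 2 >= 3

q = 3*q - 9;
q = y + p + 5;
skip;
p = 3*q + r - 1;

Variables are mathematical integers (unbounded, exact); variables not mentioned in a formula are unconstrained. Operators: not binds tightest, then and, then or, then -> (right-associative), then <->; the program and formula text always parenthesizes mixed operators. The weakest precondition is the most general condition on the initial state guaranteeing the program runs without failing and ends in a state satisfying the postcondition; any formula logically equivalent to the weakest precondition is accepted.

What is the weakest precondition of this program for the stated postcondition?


Working backward. After the program, the postcondition p - 2 >= 3 must hold; in canonical form it is p >= 5.
Before p := 3*q + r - 1: 3*q + r >= 6
Before skip: 3*q + r >= 6
Before q := y + p + 5: 3*p + r + 3*y >= -9
Before q := 3*q - 9: 3*p + r + 3*y >= -9
Answer: WP = 3*p + r + 3*y >= -9


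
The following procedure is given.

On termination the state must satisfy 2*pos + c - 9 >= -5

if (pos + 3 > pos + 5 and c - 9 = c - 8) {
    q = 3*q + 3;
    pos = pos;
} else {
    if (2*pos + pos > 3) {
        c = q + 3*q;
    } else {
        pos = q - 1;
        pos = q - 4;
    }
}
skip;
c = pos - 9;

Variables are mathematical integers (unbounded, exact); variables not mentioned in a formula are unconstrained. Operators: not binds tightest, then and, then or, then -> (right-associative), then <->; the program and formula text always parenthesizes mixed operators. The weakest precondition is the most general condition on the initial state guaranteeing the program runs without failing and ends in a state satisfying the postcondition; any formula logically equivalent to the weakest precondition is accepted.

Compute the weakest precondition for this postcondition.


Working backward. After the program, the postcondition 2*pos + c - 9 >= -5 must hold; in canonical form it is c + 2*pos >= 4.
Before c := pos - 9: 3*pos >= 13
Before skip: 3*pos >= 13
Then branch requires 3*pos >= 13; else branch requires (3*pos > 3 -> 3*pos >= 13) and ((not (3*pos > 3)) -> 3*q >= 25).
Before the if: (3*pos > 3 -> 3*pos >= 13) and ((not (3*pos > 3)) -> 3*q >= 25)
Answer: WP = (3*pos > 3 -> 3*pos >= 13) and ((not (3*pos > 3)) -> 3*q >= 25)


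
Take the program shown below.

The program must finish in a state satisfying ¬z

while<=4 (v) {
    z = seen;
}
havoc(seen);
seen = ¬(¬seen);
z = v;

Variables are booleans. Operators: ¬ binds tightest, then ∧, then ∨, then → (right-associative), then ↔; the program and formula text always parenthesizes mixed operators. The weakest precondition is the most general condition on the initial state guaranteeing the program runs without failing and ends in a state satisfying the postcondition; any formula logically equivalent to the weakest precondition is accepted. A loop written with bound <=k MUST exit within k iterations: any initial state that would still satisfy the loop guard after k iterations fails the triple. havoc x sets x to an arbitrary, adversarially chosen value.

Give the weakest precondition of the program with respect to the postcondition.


Working backward. After the program, ¬z must hold.
Before z := v: ¬v
Before seen := ¬(¬seen): ¬v
Before havoc seen: ¬v
Before the loop (bound <=4), unroll the exhaustion recursion (WP_0 = exit-now case; WP_j = one more guarded iteration, up to j = 4):
  WP_0: ¬v
  WP_1: v → (¬v)
  WP_2: v → (v → (¬v))
  WP_3: v → (v → (v → (¬v)))
  WP_4: v → (v → (v → (v → (¬v))))
So before the loop: v → (v → (v → (v → (¬v))))
Answer: WP = v → (v → (v → (v → (¬v))))


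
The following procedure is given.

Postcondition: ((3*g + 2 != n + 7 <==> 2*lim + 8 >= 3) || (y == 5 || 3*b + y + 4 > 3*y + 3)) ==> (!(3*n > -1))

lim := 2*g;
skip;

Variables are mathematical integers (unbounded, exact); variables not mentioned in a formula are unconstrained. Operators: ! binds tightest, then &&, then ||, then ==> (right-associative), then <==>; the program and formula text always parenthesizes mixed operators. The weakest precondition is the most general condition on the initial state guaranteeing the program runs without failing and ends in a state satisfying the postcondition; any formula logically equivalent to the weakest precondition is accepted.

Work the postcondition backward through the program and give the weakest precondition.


Working backward. After the program, the postcondition ((3*g + 2 != n + 7 <==> 2*lim + 8 >= 3) || (y == 5 || 3*b + y + 4 > 3*y + 3)) ==> (!(3*n > -1)) must hold; in canonical form it is ((3*g != n + 5 <==> 2*lim >= -5) || y == 5 || 3*b > 2*y - 1) ==> (!(3*n > -1)).
Before skip: ((3*g != n + 5 <==> 2*lim >= -5) || y == 5 || 3*b > 2*y - 1) ==> (!(3*n > -1))
Before lim := 2*g: ((3*g != n + 5 <==> 4*g >= -5) || y == 5 || 3*b > 2*y - 1) ==> (!(3*n > -1))
Answer: WP = ((3*g != n + 5 <==> 4*g >= -5) || y == 5 || 3*b > 2*y - 1) ==> (!(3*n > -1))


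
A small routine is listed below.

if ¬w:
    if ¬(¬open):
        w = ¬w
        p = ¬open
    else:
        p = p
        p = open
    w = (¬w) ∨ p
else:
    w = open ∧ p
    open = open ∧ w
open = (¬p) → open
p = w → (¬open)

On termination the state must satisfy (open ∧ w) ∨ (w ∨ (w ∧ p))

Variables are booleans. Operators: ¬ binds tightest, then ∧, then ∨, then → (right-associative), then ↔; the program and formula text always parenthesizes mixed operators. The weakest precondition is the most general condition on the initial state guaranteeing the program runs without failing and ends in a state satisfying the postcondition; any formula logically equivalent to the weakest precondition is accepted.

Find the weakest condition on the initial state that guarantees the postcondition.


Working backward. After the program, the postcondition (open ∧ w) ∨ (w ∨ (w ∧ p)) must hold; in canonical form it is (open ∧ w) ∨ w ∨ (w ∧ p).
Before p := w → (¬open): (open ∧ w) ∨ w ∨ (w ∧ (w → (¬open)))
Before open := (¬p) → open: (((¬p) → open) ∧ w) ∨ w ∨ (w ∧ (w → (¬((¬p) → open))))
Then branch requires (open → (w ∨ (¬open))) ∧ ((¬open) → ((((¬open) → open) ∧ ((¬w) ∨ open)) ∨ (¬w) ∨ open ∨ (((¬w) ∨ open) ∧ (((¬w) ∨ open) → (¬((¬open) → open)))))); else branch requires (((¬p) → (open ∧ p)) ∧ open ∧ p) ∨ (open ∧ p) ∨ (open ∧ p ∧ ((open ∧ p) → (¬((¬p) → (open ∧ p))))).
Before the if: ((¬w) → ((open → (w ∨ (¬open))) ∧ ((¬open) → ((((¬open) → open) ∧ ((¬w) ∨ open)) ∨ (¬w) ∨ open ∨ (((¬w) ∨ open) ∧ (((¬w) ∨ open) → (¬((¬open) → open)))))))) ∧ (w → ((((¬p) → (open ∧ p)) ∧ open ∧ p) ∨ (open ∧ p) ∨ (open ∧ p ∧ ((open ∧ p) → (¬((¬p) → (open ∧ p)))))))
Answer: WP = ((¬w) → ((open → (w ∨ (¬open))) ∧ ((¬open) → ((((¬open) → open) ∧ ((¬w) ∨ open)) ∨ (¬w) ∨ open ∨ (((¬w) ∨ open) ∧ (((¬w) ∨ open) → (¬((¬open) → open)))))))) ∧ (w → ((((¬p) → (open ∧ p)) ∧ open ∧ p) ∨ (open ∧ p) ∨ (open ∧ p ∧ ((open ∧ p) → (¬((¬p) → (open ∧ p)))))))


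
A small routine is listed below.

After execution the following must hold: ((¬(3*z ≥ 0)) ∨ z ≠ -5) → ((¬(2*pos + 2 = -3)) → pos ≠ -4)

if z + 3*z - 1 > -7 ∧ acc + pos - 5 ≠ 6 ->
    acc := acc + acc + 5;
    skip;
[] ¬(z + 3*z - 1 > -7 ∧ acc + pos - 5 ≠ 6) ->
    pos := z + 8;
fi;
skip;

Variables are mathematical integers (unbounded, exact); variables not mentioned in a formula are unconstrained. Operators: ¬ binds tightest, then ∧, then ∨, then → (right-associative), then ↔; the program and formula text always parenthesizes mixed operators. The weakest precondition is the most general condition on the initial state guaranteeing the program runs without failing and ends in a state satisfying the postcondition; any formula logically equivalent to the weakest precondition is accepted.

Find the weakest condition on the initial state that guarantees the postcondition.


Working backward. After the program, the postcondition ((¬(3*z ≥ 0)) ∨ z ≠ -5) → ((¬(2*pos + 2 = -3)) → pos ≠ -4) must hold; in canonical form it is ((¬(3*z ≥ 0)) ∨ z ≠ -5) → ((¬(2*pos = -5)) → pos ≠ -4).
Before skip: ((¬(3*z ≥ 0)) ∨ z ≠ -5) → ((¬(2*pos = -5)) → pos ≠ -4)
Then branch requires ((¬(3*z ≥ 0)) ∨ z ≠ -5) → ((¬(2*pos = -5)) → pos ≠ -4); else branch requires ((¬(3*z ≥ 0)) ∨ z ≠ -5) → ((¬(2*z = -21)) → z ≠ -12).
Before the if: ((4*z > -6 ∧ acc + pos ≠ 11) → (((¬(3*z ≥ 0)) ∨ z ≠ -5) → ((¬(2*pos = -5)) → pos ≠ -4))) ∧ ((¬(4*z > -6 ∧ acc + pos ≠ 11)) → (((¬(3*z ≥ 0)) ∨ z ≠ -5) → ((¬(2*z = -21)) → z ≠ -12)))
Answer: WP = ((4*z > -6 ∧ acc + pos ≠ 11) → (((¬(3*z ≥ 0)) ∨ z ≠ -5) → ((¬(2*pos = -5)) → pos ≠ -4))) ∧ ((¬(4*z > -6 ∧ acc + pos ≠ 11)) → (((¬(3*z ≥ 0)) ∨ z ≠ -5) → ((¬(2*z = -21)) → z ≠ -12)))


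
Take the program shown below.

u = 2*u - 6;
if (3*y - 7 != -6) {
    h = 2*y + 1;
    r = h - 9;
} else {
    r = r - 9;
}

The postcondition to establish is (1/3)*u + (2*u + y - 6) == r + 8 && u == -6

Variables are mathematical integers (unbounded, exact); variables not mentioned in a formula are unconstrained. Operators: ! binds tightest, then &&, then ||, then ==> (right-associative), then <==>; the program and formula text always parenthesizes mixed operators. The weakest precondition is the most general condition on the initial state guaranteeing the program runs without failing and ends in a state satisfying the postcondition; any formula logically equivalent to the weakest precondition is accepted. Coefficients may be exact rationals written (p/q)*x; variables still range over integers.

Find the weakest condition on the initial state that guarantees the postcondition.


Working backward. After the program, the postcondition (1/3)*u + (2*u + y - 6) == r + 8 && u == -6 must hold; in canonical form it is (7/3)*u + y == r + 14 && u == -6.
Then branch requires (7/3)*u == y + 6 && u == -6; else branch requires (7/3)*u + y == r + 5 && u == -6.
Before the if: (3*y != 1 ==> ((7/3)*u == y + 6 && u == -6)) && ((!(3*y != 1)) ==> ((7/3)*u + y == r + 5 && u == -6))
Before u := 2*u - 6: (3*y != 1 ==> ((14/3)*u == y + 20 && 2*u == 0)) && ((!(3*y != 1)) ==> ((14/3)*u + y == r + 19 && 2*u == 0))
Answer: WP = (3*y != 1 ==> ((14/3)*u == y + 20 && 2*u == 0)) && ((!(3*y != 1)) ==> ((14/3)*u + y == r + 19 && 2*u == 0))


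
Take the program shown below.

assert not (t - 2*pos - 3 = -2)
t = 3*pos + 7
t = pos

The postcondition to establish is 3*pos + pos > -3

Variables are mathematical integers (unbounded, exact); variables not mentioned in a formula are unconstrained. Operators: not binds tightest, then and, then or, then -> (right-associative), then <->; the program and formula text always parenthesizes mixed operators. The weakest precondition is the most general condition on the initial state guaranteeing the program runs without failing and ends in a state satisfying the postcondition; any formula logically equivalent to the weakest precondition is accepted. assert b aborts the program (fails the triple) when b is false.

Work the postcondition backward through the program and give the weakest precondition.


Working backward. After the program, the postcondition 3*pos + pos > -3 must hold; in canonical form it is 4*pos > -3.
Before t := pos: 4*pos > -3
Before t := 3*pos + 7: 4*pos > -3
Before assert not (t - 2*pos - 3 = -2): (not (t = 2*pos + 1)) and 4*pos > -3
Answer: WP = (not (t = 2*pos + 1)) and 4*pos > -3


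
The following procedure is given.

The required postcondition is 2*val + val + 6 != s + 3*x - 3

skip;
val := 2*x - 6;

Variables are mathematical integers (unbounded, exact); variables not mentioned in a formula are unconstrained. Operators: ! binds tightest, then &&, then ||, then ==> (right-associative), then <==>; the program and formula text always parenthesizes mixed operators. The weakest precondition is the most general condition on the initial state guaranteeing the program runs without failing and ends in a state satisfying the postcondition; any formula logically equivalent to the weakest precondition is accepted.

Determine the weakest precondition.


Working backward. After the program, the postcondition 2*val + val + 6 != s + 3*x - 3 must hold; in canonical form it is 3*val != s + 3*x - 9.
Before val := 2*x - 6: 3*x != s + 9
Before skip: 3*x != s + 9
Answer: WP = 3*x != s + 9


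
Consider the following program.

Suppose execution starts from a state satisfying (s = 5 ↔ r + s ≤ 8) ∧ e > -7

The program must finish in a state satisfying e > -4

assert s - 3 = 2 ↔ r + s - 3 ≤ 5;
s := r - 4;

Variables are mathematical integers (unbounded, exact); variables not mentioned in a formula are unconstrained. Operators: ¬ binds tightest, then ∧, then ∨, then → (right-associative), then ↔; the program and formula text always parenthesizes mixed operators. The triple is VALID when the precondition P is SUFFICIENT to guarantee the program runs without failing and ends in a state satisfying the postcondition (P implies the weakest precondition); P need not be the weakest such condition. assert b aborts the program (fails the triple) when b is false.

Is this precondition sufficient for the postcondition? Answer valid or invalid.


Working backward. After the program, e > -4 must hold.
Before s := r - 4: e > -4
Before assert s - 3 = 2 ↔ r + s - 3 ≤ 5: (s = 5 ↔ r + s ≤ 8) ∧ e > -4
The weakest precondition is (s = 5 ↔ r + s ≤ 8) ∧ e > -4.
Check whether (s = 5 ↔ r + s ≤ 8) ∧ e > -7 implies it.
Countermodel: at the initial state e = -6, r = 3, s = 6, the precondition holds but the weakest precondition fails.
Answer: invalid


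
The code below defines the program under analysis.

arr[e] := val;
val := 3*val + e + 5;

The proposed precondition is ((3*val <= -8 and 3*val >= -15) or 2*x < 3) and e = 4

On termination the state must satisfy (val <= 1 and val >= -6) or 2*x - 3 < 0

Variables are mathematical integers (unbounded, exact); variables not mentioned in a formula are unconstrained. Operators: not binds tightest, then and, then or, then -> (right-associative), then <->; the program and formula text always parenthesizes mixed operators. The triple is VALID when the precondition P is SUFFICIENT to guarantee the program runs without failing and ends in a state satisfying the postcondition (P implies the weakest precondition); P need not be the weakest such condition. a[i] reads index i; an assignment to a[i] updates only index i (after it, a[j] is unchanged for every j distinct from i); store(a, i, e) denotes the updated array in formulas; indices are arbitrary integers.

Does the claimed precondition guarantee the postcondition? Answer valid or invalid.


Working backward. After the program, the postcondition (val <= 1 and val >= -6) or 2*x - 3 < 0 must hold; in canonical form it is (val <= 1 and val >= -6) or 2*x < 3.
Before val := 3*val + e + 5: (e + 3*val <= -4 and e + 3*val >= -11) or 2*x < 3
Before arr[e] := val: (e + 3*val <= -4 and e + 3*val >= -11) or 2*x < 3
The weakest precondition is (e + 3*val <= -4 and e + 3*val >= -11) or 2*x < 3.
Check whether ((3*val <= -8 and 3*val >= -15) or 2*x < 3) and e = 4 implies it.
Every state satisfying the precondition satisfies the weakest precondition: the implication holds.
Answer: valid


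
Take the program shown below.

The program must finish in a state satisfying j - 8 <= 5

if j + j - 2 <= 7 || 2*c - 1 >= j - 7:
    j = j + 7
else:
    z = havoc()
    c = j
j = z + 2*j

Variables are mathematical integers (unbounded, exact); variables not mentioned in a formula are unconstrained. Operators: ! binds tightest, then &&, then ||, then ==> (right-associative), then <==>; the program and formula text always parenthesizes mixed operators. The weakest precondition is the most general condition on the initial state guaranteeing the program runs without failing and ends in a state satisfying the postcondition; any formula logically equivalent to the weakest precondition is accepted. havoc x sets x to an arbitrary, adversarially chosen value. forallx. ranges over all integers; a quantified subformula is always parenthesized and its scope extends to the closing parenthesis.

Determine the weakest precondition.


Working backward. After the program, the postcondition j - 8 <= 5 must hold; in canonical form it is j <= 13.
Before j := z + 2*j: 2*j + z <= 13
Then branch requires 2*j + z <= -1; else branch requires forall z_1. 2*j + z_1 <= 13.
Before the if: ((2*j <= 9 || 2*c >= j - 6) ==> 2*j + z <= -1) && ((!(2*j <= 9 || 2*c >= j - 6)) ==> (forall z_1. 2*j + z_1 <= 13))
Answer: WP = ((2*j <= 9 || 2*c >= j - 6) ==> 2*j + z <= -1) && ((!(2*j <= 9 || 2*c >= j - 6)) ==> (forall z_1. 2*j + z_1 <= 13))


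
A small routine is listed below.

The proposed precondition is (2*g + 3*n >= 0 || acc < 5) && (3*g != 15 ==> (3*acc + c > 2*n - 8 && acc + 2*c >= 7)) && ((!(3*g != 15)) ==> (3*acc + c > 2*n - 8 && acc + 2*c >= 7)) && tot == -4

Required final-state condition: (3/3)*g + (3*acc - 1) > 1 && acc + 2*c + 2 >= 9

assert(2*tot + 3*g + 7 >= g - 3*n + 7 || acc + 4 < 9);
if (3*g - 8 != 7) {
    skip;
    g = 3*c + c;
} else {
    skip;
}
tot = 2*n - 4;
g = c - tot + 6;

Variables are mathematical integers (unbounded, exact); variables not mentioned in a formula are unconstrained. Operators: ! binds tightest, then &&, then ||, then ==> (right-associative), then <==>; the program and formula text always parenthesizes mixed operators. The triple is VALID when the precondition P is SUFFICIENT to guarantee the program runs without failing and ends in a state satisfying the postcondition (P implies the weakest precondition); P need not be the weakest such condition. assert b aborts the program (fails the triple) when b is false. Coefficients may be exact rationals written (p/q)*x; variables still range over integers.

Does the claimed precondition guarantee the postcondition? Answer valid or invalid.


Working backward. After the program, the postcondition (3/3)*g + (3*acc - 1) > 1 && acc + 2*c + 2 >= 9 must hold; in canonical form it is 3*acc + g > 2 && acc + 2*c >= 7.
Before g := c - tot + 6: 3*acc + c > tot - 4 && acc + 2*c >= 7
Before tot := 2*n - 4: 3*acc + c > 2*n - 8 && acc + 2*c >= 7
Then branch requires 3*acc + c > 2*n - 8 && acc + 2*c >= 7; else branch requires 3*acc + c > 2*n - 8 && acc + 2*c >= 7.
Before the if: (3*g != 15 ==> (3*acc + c > 2*n - 8 && acc + 2*c >= 7)) && ((!(3*g != 15)) ==> (3*acc + c > 2*n - 8 && acc + 2*c >= 7))
Before assert 2*tot + 3*g + 7 >= g - 3*n + 7 || acc + 4 < 9: (2*g + 3*n + 2*tot >= 0 || acc < 5) && (3*g != 15 ==> (3*acc + c > 2*n - 8 && acc + 2*c >= 7)) && ((!(3*g != 15)) ==> (3*acc + c > 2*n - 8 && acc + 2*c >= 7))
The weakest precondition is (2*g + 3*n + 2*tot >= 0 || acc < 5) && (3*g != 15 ==> (3*acc + c > 2*n - 8 && acc + 2*c >= 7)) && ((!(3*g != 15)) ==> (3*acc + c > 2*n - 8 && acc + 2*c >= 7)).
Check whether (2*g + 3*n >= 0 || acc < 5) && (3*g != 15 ==> (3*acc + c > 2*n - 8 && acc + 2*c >= 7)) && ((!(3*g != 15)) ==> (3*acc + c > 2*n - 8 && acc + 2*c >= 7)) && tot == -4 implies it.
Countermodel: at the initial state acc = 7, c = 0, g = 8, n = -3, tot = -4, the precondition holds but the weakest precondition fails.
Answer: invalid


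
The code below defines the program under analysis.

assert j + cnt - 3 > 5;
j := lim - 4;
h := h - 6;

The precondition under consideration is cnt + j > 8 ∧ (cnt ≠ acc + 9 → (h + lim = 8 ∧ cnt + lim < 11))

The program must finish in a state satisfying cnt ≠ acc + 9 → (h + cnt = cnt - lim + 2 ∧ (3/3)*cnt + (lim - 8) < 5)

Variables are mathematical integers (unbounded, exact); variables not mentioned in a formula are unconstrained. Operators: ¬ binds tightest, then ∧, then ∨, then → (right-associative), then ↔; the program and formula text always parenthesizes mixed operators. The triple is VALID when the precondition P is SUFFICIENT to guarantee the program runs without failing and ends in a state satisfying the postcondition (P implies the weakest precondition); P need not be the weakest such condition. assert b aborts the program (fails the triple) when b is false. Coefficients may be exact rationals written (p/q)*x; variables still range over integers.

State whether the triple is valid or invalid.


Working backward. After the program, the postcondition cnt ≠ acc + 9 → (h + cnt = cnt - lim + 2 ∧ (3/3)*cnt + (lim - 8) < 5) must hold; in canonical form it is cnt ≠ acc + 9 → (h + lim = 2 ∧ cnt + lim < 13).
Before h := h - 6: cnt ≠ acc + 9 → (h + lim = 8 ∧ cnt + lim < 13)
Before j := lim - 4: cnt ≠ acc + 9 → (h + lim = 8 ∧ cnt + lim < 13)
Before assert j + cnt - 3 > 5: cnt + j > 8 ∧ (cnt ≠ acc + 9 → (h + lim = 8 ∧ cnt + lim < 13))
The weakest precondition is cnt + j > 8 ∧ (cnt ≠ acc + 9 → (h + lim = 8 ∧ cnt + lim < 13)).
Check whether cnt + j > 8 ∧ (cnt ≠ acc + 9 → (h + lim = 8 ∧ cnt + lim < 11)) implies it.
Every state satisfying the precondition satisfies the weakest precondition: the implication holds.
Answer: valid


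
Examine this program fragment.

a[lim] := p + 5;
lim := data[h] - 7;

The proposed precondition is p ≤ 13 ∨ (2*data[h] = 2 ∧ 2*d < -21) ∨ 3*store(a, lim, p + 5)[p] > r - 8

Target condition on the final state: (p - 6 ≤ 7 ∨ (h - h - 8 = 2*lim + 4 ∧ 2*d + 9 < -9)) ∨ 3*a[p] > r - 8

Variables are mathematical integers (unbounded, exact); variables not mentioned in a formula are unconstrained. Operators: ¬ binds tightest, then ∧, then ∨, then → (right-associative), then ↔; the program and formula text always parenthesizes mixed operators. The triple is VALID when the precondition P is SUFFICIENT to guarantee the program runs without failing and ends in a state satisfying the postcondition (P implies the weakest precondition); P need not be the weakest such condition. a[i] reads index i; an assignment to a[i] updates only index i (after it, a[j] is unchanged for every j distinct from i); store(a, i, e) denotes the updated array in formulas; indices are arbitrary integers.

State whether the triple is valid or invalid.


Working backward. After the program, the postcondition (p - 6 ≤ 7 ∨ (h - h - 8 = 2*lim + 4 ∧ 2*d + 9 < -9)) ∨ 3*a[p] > r - 8 must hold; in canonical form it is p ≤ 13 ∨ (2*lim = -12 ∧ 2*d < -18) ∨ 3*a[p] > r - 8.
Before lim := data[h] - 7: p ≤ 13 ∨ (2*data[h] = 2 ∧ 2*d < -18) ∨ 3*a[p] > r - 8
Before a[lim] := p + 5: p ≤ 13 ∨ (2*data[h] = 2 ∧ 2*d < -18) ∨ 3*store(a, lim, p + 5)[p] > r - 8
The weakest precondition is p ≤ 13 ∨ (2*data[h] = 2 ∧ 2*d < -18) ∨ 3*store(a, lim, p + 5)[p] > r - 8.
Check whether p ≤ 13 ∨ (2*data[h] = 2 ∧ 2*d < -21) ∨ 3*store(a, lim, p + 5)[p] > r - 8 implies it.
Every state satisfying the precondition satisfies the weakest precondition: the implication holds.
Answer: valid


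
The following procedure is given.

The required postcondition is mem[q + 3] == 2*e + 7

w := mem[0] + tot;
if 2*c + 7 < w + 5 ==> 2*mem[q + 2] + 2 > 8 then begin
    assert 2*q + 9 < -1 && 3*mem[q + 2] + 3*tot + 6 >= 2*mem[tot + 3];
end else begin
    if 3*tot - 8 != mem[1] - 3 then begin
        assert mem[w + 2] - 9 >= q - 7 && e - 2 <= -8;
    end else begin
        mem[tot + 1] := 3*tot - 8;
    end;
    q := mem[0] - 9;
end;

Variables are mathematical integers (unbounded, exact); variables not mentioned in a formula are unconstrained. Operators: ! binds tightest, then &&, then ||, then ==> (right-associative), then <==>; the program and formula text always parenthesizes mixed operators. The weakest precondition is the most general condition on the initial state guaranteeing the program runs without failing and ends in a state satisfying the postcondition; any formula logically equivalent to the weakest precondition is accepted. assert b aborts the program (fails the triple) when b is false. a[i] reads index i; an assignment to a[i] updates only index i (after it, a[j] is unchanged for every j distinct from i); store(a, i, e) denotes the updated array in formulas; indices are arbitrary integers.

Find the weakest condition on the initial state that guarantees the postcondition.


Working backward. After the program, mem[q + 3] == 2*e + 7 must hold.
Then branch requires 2*q < -10 && 3*mem[q + 2] + 3*tot >= 2*mem[tot + 3] - 6 && mem[q + 3] == 2*e + 7; else branch requires (3*tot != mem[1] + 5 ==> (mem[w + 2] >= q + 2 && e <= -6 && mem[mem[0] - 6] == 2*e + 7)) && ((!(3*tot != mem[1] + 5)) ==> store(mem, tot + 1, 3*tot - 8)[store(mem, tot + 1, 3*tot - 8)[0] - 6] == 2*e + 7).
Before the if: ((2*c < w - 2 ==> 2*mem[q + 2] > 6) ==> (2*q < -10 && 3*mem[q + 2] + 3*tot >= 2*mem[tot + 3] - 6 && mem[q + 3] == 2*e + 7)) && ((!(2*c < w - 2 ==> 2*mem[q + 2] > 6)) ==> ((3*tot != mem[1] + 5 ==> (mem[w + 2] >= q + 2 && e <= -6 && mem[mem[0] - 6] == 2*e + 7)) && ((!(3*tot != mem[1] + 5)) ==> store(mem, tot + 1, 3*tot - 8)[store(mem, tot + 1, 3*tot - 8)[0] - 6] == 2*e + 7)))
Before w := mem[0] + tot: ((2*c < mem[0] + tot - 2 ==> 2*mem[q + 2] > 6) ==> (2*q < -10 && 3*mem[q + 2] + 3*tot >= 2*mem[tot + 3] - 6 && mem[q + 3] == 2*e + 7)) && ((!(2*c < mem[0] + tot - 2 ==> 2*mem[q + 2] > 6)) ==> ((3*tot != mem[1] + 5 ==> (mem[mem[0] + tot + 2] >= q + 2 && e <= -6 && mem[mem[0] - 6] == 2*e + 7)) && ((!(3*tot != mem[1] + 5)) ==> store(mem, tot + 1, 3*tot - 8)[store(mem, tot + 1, 3*tot - 8)[0] - 6] == 2*e + 7)))
Answer: WP = ((2*c < mem[0] + tot - 2 ==> 2*mem[q + 2] > 6) ==> (2*q < -10 && 3*mem[q + 2] + 3*tot >= 2*mem[tot + 3] - 6 && mem[q + 3] == 2*e + 7)) && ((!(2*c < mem[0] + tot - 2 ==> 2*mem[q + 2] > 6)) ==> ((3*tot != mem[1] + 5 ==> (mem[mem[0] + tot + 2] >= q + 2 && e <= -6 && mem[mem[0] - 6] == 2*e + 7)) && ((!(3*tot != mem[1] + 5)) ==> store(mem, tot + 1, 3*tot - 8)[store(mem, tot + 1, 3*tot - 8)[0] - 6] == 2*e + 7)))


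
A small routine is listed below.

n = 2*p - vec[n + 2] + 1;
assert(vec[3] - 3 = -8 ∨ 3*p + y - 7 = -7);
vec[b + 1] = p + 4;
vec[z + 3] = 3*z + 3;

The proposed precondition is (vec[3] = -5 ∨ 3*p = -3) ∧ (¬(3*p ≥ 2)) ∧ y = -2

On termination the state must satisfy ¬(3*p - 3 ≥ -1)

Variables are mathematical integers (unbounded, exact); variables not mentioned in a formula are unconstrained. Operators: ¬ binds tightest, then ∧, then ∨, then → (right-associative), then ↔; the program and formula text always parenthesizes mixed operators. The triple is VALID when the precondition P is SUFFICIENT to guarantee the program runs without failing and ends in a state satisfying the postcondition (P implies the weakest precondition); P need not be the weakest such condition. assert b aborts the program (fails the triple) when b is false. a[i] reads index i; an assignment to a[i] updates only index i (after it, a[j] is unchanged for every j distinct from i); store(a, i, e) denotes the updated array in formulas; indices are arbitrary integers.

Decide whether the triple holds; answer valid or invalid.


Working backward. After the program, the postcondition ¬(3*p - 3 ≥ -1) must hold; in canonical form it is ¬(3*p ≥ 2).
Before vec[z + 3] := 3*z + 3: ¬(3*p ≥ 2)
Before vec[b + 1] := p + 4: ¬(3*p ≥ 2)
Before assert vec[3] - 3 = -8 ∨ 3*p + y - 7 = -7: (vec[3] = -5 ∨ 3*p + y = 0) ∧ (¬(3*p ≥ 2))
Before n := 2*p - vec[n + 2] + 1: (vec[3] = -5 ∨ 3*p + y = 0) ∧ (¬(3*p ≥ 2))
The weakest precondition is (vec[3] = -5 ∨ 3*p + y = 0) ∧ (¬(3*p ≥ 2)).
Check whether (vec[3] = -5 ∨ 3*p = -3) ∧ (¬(3*p ≥ 2)) ∧ y = -2 implies it.
Countermodel: at the initial state p = -1, vec = {[3] = -4, elsewhere -4}, y = -2, the precondition holds but the weakest precondition fails.
Answer: invalid


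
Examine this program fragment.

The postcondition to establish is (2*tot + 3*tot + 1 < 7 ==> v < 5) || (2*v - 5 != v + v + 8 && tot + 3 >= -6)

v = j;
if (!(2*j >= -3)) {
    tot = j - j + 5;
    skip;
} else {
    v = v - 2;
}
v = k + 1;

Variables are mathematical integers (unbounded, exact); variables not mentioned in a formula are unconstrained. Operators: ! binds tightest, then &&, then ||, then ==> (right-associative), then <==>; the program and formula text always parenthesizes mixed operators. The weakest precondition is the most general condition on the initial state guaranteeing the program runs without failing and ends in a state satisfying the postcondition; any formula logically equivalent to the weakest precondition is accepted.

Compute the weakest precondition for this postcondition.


Working backward. After the program, the postcondition (2*tot + 3*tot + 1 < 7 ==> v < 5) || (2*v - 5 != v + v + 8 && tot + 3 >= -6) must hold; in canonical form it is (5*tot < 6 ==> v < 5) || tot >= -9.
Before v := k + 1: (5*tot < 6 ==> k < 4) || tot >= -9
Then branch requires true; else branch requires (5*tot < 6 ==> k < 4) || tot >= -9.
Before the if: 2*j >= -3 ==> ((5*tot < 6 ==> k < 4) || tot >= -9)
Before v := j: 2*j >= -3 ==> ((5*tot < 6 ==> k < 4) || tot >= -9)
Answer: WP = 2*j >= -3 ==> ((5*tot < 6 ==> k < 4) || tot >= -9)


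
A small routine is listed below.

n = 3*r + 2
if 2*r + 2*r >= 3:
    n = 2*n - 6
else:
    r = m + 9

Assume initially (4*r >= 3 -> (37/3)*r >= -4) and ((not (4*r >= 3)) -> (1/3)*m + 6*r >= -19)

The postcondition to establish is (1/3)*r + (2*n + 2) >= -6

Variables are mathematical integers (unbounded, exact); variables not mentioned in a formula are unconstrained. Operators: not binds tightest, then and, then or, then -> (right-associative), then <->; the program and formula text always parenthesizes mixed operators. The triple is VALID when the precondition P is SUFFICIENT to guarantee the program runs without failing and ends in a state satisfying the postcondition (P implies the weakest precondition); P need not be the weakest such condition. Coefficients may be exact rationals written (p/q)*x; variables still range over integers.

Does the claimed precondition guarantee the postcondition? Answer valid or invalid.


Working backward. After the program, the postcondition (1/3)*r + (2*n + 2) >= -6 must hold; in canonical form it is 2*n + (1/3)*r >= -8.
Then branch requires 4*n + (1/3)*r >= 4; else branch requires (1/3)*m + 2*n >= -11.
Before the if: (4*r >= 3 -> 4*n + (1/3)*r >= 4) and ((not (4*r >= 3)) -> (1/3)*m + 2*n >= -11)
Before n := 3*r + 2: (4*r >= 3 -> (37/3)*r >= -4) and ((not (4*r >= 3)) -> (1/3)*m + 6*r >= -15)
The weakest precondition is (4*r >= 3 -> (37/3)*r >= -4) and ((not (4*r >= 3)) -> (1/3)*m + 6*r >= -15).
Check whether (4*r >= 3 -> (37/3)*r >= -4) and ((not (4*r >= 3)) -> (1/3)*m + 6*r >= -19) implies it.
Countermodel: at the initial state m = -57, r = 0, the precondition holds but the weakest precondition fails.
Answer: invalid


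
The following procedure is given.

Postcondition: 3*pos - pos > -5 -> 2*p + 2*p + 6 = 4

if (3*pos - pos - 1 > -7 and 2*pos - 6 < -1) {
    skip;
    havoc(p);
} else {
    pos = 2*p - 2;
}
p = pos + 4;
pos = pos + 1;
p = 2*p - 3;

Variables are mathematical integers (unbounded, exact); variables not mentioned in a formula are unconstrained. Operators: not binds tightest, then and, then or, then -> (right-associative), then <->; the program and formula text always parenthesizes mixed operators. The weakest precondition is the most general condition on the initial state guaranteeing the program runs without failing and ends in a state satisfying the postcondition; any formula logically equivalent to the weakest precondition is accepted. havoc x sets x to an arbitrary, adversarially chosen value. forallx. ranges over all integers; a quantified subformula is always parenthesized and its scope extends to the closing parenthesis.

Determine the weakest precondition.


Working backward. After the program, the postcondition 3*pos - pos > -5 -> 2*p + 2*p + 6 = 4 must hold; in canonical form it is 2*pos > -5 -> 4*p = -2.
Before p := 2*p - 3: 2*pos > -5 -> 8*p = 10
Before pos := pos + 1: 2*pos > -7 -> 8*p = 10
Before p := pos + 4: 2*pos > -7 -> 8*pos = -22
Then branch requires 2*pos > -7 -> 8*pos = -22; else branch requires 4*p > -3 -> 16*p = -6.
Before the if: ((2*pos > -6 and 2*pos < 5) -> (2*pos > -7 -> 8*pos = -22)) and ((not (2*pos > -6 and 2*pos < 5)) -> (4*p > -3 -> 16*p = -6))
Answer: WP = ((2*pos > -6 and 2*pos < 5) -> (2*pos > -7 -> 8*pos = -22)) and ((not (2*pos > -6 and 2*pos < 5)) -> (4*p > -3 -> 16*p = -6))


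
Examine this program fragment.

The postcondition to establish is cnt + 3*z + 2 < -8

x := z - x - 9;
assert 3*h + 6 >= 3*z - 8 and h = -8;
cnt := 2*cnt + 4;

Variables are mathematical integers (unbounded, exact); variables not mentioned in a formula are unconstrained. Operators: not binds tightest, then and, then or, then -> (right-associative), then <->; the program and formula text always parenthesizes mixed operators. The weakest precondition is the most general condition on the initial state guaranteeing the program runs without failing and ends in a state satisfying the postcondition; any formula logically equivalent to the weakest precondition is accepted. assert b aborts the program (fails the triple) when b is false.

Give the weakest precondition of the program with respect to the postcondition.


Working backward. After the program, the postcondition cnt + 3*z + 2 < -8 must hold; in canonical form it is cnt + 3*z < -10.
Before cnt := 2*cnt + 4: 2*cnt + 3*z < -14
Before assert 3*h + 6 >= 3*z - 8 and h = -8: 3*h >= 3*z - 14 and h = -8 and 2*cnt + 3*z < -14
Before x := z - x - 9: 3*h >= 3*z - 14 and h = -8 and 2*cnt + 3*z < -14
Answer: WP = 3*h >= 3*z - 14 and h = -8 and 2*cnt + 3*z < -14


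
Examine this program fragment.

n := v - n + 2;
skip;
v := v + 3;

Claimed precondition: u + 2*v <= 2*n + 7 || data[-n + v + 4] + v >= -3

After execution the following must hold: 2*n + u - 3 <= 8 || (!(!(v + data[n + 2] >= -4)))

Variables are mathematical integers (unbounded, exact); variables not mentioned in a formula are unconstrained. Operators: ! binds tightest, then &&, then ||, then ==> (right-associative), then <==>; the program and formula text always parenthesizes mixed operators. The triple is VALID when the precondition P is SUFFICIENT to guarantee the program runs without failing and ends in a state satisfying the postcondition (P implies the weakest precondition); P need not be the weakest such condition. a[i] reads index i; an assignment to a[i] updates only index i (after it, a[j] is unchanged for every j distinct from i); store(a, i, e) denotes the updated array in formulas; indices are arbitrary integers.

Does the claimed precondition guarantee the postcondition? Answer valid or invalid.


Working backward. After the program, the postcondition 2*n + u - 3 <= 8 || (!(!(v + data[n + 2] >= -4))) must hold; in canonical form it is 2*n + u <= 11 || data[n + 2] + v >= -4.
Before v := v + 3: 2*n + u <= 11 || data[n + 2] + v >= -7
Before skip: 2*n + u <= 11 || data[n + 2] + v >= -7
Before n := v - n + 2: u + 2*v <= 2*n + 7 || data[-n + v + 4] + v >= -7
The weakest precondition is u + 2*v <= 2*n + 7 || data[-n + v + 4] + v >= -7.
Check whether u + 2*v <= 2*n + 7 || data[-n + v + 4] + v >= -3 implies it.
Every state satisfying the precondition satisfies the weakest precondition: the implication holds.
Answer: valid


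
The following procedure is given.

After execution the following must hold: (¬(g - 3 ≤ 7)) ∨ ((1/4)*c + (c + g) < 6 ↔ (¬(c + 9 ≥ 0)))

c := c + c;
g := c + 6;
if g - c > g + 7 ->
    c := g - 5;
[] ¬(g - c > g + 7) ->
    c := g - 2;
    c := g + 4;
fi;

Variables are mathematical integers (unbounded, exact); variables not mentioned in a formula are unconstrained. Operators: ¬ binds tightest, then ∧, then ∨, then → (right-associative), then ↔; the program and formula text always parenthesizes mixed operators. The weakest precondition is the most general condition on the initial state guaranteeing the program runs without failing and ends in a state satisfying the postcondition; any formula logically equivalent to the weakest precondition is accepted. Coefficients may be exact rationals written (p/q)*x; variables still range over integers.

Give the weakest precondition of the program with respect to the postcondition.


Working backward. After the program, the postcondition (¬(g - 3 ≤ 7)) ∨ ((1/4)*c + (c + g) < 6 ↔ (¬(c + 9 ≥ 0))) must hold; in canonical form it is (¬(g ≤ 10)) ∨ ((5/4)*c + g < 6 ↔ (¬(c ≥ -9))).
Then branch requires (¬(g ≤ 10)) ∨ ((9/4)*g < 49/4 ↔ (¬(g ≥ -4))); else branch requires (¬(g ≤ 10)) ∨ ((9/4)*g < 1 ↔ (¬(g ≥ -13))).
Before the if: (c < -7 → ((¬(g ≤ 10)) ∨ ((9/4)*g < 49/4 ↔ (¬(g ≥ -4))))) ∧ ((¬(c < -7)) → ((¬(g ≤ 10)) ∨ ((9/4)*g < 1 ↔ (¬(g ≥ -13)))))
Before g := c + 6: (c < -7 → ((¬(c ≤ 4)) ∨ ((9/4)*c < -5/4 ↔ (¬(c ≥ -10))))) ∧ ((¬(c < -7)) → ((¬(c ≤ 4)) ∨ ((9/4)*c < -25/2 ↔ (¬(c ≥ -19)))))
Before c := c + c: (2*c < -7 → ((¬(2*c ≤ 4)) ∨ ((9/2)*c < -5/4 ↔ (¬(2*c ≥ -10))))) ∧ ((¬(2*c < -7)) → ((¬(2*c ≤ 4)) ∨ ((9/2)*c < -25/2 ↔ (¬(2*c ≥ -19)))))
Answer: WP = (2*c < -7 → ((¬(2*c ≤ 4)) ∨ ((9/2)*c < -5/4 ↔ (¬(2*c ≥ -10))))) ∧ ((¬(2*c < -7)) → ((¬(2*c ≤ 4)) ∨ ((9/2)*c < -25/2 ↔ (¬(2*c ≥ -19)))))
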